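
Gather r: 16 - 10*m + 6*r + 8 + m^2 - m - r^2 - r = m^2 - 11*m - r^2 + 5*r + 24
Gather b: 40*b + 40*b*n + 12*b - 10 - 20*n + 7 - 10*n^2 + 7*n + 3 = b*(40*n + 52) - 10*n^2 - 13*n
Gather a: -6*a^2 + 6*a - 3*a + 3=-6*a^2 + 3*a + 3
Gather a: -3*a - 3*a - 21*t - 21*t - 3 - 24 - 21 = -6*a - 42*t - 48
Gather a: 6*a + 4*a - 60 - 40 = 10*a - 100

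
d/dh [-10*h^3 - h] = -30*h^2 - 1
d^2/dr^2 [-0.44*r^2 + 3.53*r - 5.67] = -0.880000000000000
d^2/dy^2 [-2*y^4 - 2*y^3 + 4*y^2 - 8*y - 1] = -24*y^2 - 12*y + 8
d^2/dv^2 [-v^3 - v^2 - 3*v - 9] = -6*v - 2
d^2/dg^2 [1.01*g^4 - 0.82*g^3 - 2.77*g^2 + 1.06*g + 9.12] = 12.12*g^2 - 4.92*g - 5.54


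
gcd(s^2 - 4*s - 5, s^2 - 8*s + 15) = s - 5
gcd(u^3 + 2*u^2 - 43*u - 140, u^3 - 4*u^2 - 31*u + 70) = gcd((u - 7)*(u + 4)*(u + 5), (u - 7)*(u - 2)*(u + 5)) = u^2 - 2*u - 35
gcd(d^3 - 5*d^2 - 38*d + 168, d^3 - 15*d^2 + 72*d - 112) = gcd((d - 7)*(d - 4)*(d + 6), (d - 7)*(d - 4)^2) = d^2 - 11*d + 28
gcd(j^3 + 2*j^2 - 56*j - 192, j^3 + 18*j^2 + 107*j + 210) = j + 6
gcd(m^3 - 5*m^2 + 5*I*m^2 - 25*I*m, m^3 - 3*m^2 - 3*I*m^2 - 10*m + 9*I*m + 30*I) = m - 5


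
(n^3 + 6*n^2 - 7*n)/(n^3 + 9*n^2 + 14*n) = (n - 1)/(n + 2)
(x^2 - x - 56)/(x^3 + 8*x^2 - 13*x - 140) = (x - 8)/(x^2 + x - 20)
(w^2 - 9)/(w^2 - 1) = (w^2 - 9)/(w^2 - 1)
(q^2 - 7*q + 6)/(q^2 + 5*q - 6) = (q - 6)/(q + 6)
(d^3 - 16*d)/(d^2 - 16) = d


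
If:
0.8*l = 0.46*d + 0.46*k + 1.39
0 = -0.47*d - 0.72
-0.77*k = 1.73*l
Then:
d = -1.53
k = -0.84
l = 0.37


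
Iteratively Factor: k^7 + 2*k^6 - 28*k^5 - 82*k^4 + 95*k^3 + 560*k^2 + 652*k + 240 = (k + 1)*(k^6 + k^5 - 29*k^4 - 53*k^3 + 148*k^2 + 412*k + 240) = (k + 1)^2*(k^5 - 29*k^3 - 24*k^2 + 172*k + 240) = (k - 5)*(k + 1)^2*(k^4 + 5*k^3 - 4*k^2 - 44*k - 48) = (k - 5)*(k - 3)*(k + 1)^2*(k^3 + 8*k^2 + 20*k + 16) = (k - 5)*(k - 3)*(k + 1)^2*(k + 4)*(k^2 + 4*k + 4) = (k - 5)*(k - 3)*(k + 1)^2*(k + 2)*(k + 4)*(k + 2)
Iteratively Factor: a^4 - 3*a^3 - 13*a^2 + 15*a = (a + 3)*(a^3 - 6*a^2 + 5*a) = a*(a + 3)*(a^2 - 6*a + 5) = a*(a - 1)*(a + 3)*(a - 5)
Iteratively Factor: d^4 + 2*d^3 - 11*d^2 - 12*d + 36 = (d - 2)*(d^3 + 4*d^2 - 3*d - 18) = (d - 2)*(d + 3)*(d^2 + d - 6) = (d - 2)*(d + 3)^2*(d - 2)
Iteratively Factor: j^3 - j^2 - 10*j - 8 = (j - 4)*(j^2 + 3*j + 2) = (j - 4)*(j + 2)*(j + 1)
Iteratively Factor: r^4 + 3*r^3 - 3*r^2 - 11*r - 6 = (r + 1)*(r^3 + 2*r^2 - 5*r - 6) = (r + 1)*(r + 3)*(r^2 - r - 2) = (r - 2)*(r + 1)*(r + 3)*(r + 1)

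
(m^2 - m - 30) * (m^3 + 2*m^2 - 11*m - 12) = m^5 + m^4 - 43*m^3 - 61*m^2 + 342*m + 360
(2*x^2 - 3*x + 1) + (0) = 2*x^2 - 3*x + 1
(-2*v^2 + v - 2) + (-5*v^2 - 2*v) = -7*v^2 - v - 2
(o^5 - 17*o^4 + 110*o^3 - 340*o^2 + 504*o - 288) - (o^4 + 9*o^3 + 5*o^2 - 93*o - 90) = o^5 - 18*o^4 + 101*o^3 - 345*o^2 + 597*o - 198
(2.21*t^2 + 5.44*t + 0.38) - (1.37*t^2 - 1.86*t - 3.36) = 0.84*t^2 + 7.3*t + 3.74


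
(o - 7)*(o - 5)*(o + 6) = o^3 - 6*o^2 - 37*o + 210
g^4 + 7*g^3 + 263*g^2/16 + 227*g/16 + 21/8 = (g + 1/4)*(g + 7/4)*(g + 2)*(g + 3)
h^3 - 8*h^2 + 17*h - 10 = (h - 5)*(h - 2)*(h - 1)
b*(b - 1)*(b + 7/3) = b^3 + 4*b^2/3 - 7*b/3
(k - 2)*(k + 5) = k^2 + 3*k - 10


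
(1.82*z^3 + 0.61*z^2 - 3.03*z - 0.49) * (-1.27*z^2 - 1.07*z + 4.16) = -2.3114*z^5 - 2.7221*z^4 + 10.7666*z^3 + 6.402*z^2 - 12.0805*z - 2.0384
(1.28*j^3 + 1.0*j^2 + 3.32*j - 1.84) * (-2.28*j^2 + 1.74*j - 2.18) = -2.9184*j^5 - 0.0528*j^4 - 8.62*j^3 + 7.792*j^2 - 10.4392*j + 4.0112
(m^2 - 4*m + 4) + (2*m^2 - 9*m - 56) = 3*m^2 - 13*m - 52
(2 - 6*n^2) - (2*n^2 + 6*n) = -8*n^2 - 6*n + 2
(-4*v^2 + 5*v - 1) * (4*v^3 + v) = -16*v^5 + 20*v^4 - 8*v^3 + 5*v^2 - v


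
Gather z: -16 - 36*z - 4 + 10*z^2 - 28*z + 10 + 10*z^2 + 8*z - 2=20*z^2 - 56*z - 12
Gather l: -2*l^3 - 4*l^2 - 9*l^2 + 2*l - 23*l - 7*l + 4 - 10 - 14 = -2*l^3 - 13*l^2 - 28*l - 20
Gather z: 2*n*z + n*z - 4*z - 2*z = z*(3*n - 6)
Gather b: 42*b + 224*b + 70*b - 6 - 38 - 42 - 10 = 336*b - 96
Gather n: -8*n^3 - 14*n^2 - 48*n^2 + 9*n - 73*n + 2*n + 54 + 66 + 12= -8*n^3 - 62*n^2 - 62*n + 132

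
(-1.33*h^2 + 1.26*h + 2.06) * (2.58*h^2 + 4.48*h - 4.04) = -3.4314*h^4 - 2.7076*h^3 + 16.3328*h^2 + 4.1384*h - 8.3224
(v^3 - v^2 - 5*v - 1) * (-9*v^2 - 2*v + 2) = -9*v^5 + 7*v^4 + 49*v^3 + 17*v^2 - 8*v - 2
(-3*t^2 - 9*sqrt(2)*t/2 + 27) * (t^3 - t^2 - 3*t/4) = -3*t^5 - 9*sqrt(2)*t^4/2 + 3*t^4 + 9*sqrt(2)*t^3/2 + 117*t^3/4 - 27*t^2 + 27*sqrt(2)*t^2/8 - 81*t/4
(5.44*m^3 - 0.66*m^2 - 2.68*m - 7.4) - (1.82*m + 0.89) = 5.44*m^3 - 0.66*m^2 - 4.5*m - 8.29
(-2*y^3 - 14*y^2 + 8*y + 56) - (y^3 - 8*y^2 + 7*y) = -3*y^3 - 6*y^2 + y + 56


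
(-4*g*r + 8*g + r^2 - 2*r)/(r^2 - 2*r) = (-4*g + r)/r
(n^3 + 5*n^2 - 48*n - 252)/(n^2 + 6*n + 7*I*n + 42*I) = (n^2 - n - 42)/(n + 7*I)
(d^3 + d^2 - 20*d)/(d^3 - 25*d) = (d - 4)/(d - 5)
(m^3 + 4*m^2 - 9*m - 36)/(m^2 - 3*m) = m + 7 + 12/m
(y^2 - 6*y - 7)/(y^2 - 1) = (y - 7)/(y - 1)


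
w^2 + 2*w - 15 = (w - 3)*(w + 5)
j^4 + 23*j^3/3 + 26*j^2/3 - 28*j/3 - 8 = (j - 1)*(j + 2/3)*(j + 2)*(j + 6)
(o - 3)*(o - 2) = o^2 - 5*o + 6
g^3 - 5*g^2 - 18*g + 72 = (g - 6)*(g - 3)*(g + 4)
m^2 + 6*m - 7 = (m - 1)*(m + 7)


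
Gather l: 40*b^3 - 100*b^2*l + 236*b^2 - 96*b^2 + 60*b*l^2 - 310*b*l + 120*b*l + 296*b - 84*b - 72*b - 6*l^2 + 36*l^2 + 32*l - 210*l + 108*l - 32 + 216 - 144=40*b^3 + 140*b^2 + 140*b + l^2*(60*b + 30) + l*(-100*b^2 - 190*b - 70) + 40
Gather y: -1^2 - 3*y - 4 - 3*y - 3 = -6*y - 8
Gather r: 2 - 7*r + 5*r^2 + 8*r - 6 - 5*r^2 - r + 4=0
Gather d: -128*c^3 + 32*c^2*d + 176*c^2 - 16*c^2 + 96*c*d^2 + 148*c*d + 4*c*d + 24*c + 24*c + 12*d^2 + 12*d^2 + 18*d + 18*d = -128*c^3 + 160*c^2 + 48*c + d^2*(96*c + 24) + d*(32*c^2 + 152*c + 36)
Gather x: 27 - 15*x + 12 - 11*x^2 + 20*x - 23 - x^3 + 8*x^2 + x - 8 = -x^3 - 3*x^2 + 6*x + 8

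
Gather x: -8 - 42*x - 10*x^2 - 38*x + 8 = -10*x^2 - 80*x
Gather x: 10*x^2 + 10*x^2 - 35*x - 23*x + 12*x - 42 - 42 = 20*x^2 - 46*x - 84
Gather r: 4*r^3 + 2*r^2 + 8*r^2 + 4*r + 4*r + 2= 4*r^3 + 10*r^2 + 8*r + 2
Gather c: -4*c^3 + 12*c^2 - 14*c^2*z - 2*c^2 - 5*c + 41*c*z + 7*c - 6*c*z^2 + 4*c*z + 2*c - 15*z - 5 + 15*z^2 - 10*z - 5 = -4*c^3 + c^2*(10 - 14*z) + c*(-6*z^2 + 45*z + 4) + 15*z^2 - 25*z - 10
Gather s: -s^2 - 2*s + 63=-s^2 - 2*s + 63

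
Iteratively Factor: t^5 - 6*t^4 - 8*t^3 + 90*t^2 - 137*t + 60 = (t - 1)*(t^4 - 5*t^3 - 13*t^2 + 77*t - 60) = (t - 1)^2*(t^3 - 4*t^2 - 17*t + 60) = (t - 5)*(t - 1)^2*(t^2 + t - 12) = (t - 5)*(t - 3)*(t - 1)^2*(t + 4)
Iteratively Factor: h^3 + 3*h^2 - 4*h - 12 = (h + 2)*(h^2 + h - 6) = (h - 2)*(h + 2)*(h + 3)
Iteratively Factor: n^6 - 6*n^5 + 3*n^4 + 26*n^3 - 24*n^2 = (n - 3)*(n^5 - 3*n^4 - 6*n^3 + 8*n^2) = (n - 4)*(n - 3)*(n^4 + n^3 - 2*n^2) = (n - 4)*(n - 3)*(n + 2)*(n^3 - n^2) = n*(n - 4)*(n - 3)*(n + 2)*(n^2 - n) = n^2*(n - 4)*(n - 3)*(n + 2)*(n - 1)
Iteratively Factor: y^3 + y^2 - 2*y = (y - 1)*(y^2 + 2*y) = y*(y - 1)*(y + 2)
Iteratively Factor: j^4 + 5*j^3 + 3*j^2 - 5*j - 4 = (j + 4)*(j^3 + j^2 - j - 1) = (j + 1)*(j + 4)*(j^2 - 1) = (j - 1)*(j + 1)*(j + 4)*(j + 1)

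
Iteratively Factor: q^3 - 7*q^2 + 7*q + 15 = (q - 3)*(q^2 - 4*q - 5) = (q - 3)*(q + 1)*(q - 5)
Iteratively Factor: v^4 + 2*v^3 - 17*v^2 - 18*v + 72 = (v - 2)*(v^3 + 4*v^2 - 9*v - 36) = (v - 2)*(v + 4)*(v^2 - 9) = (v - 2)*(v + 3)*(v + 4)*(v - 3)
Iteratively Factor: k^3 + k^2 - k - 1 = (k - 1)*(k^2 + 2*k + 1) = (k - 1)*(k + 1)*(k + 1)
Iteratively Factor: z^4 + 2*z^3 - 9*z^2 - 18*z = (z)*(z^3 + 2*z^2 - 9*z - 18) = z*(z + 3)*(z^2 - z - 6) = z*(z + 2)*(z + 3)*(z - 3)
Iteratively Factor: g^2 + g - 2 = (g + 2)*(g - 1)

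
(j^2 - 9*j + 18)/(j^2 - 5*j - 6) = (j - 3)/(j + 1)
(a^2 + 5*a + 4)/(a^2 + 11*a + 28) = (a + 1)/(a + 7)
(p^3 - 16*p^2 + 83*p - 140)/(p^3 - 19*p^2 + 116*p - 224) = (p - 5)/(p - 8)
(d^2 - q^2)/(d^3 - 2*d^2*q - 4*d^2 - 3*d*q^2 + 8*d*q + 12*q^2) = (-d + q)/(-d^2 + 3*d*q + 4*d - 12*q)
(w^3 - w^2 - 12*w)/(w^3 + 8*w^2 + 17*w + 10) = w*(w^2 - w - 12)/(w^3 + 8*w^2 + 17*w + 10)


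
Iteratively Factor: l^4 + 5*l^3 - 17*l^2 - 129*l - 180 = (l + 3)*(l^3 + 2*l^2 - 23*l - 60) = (l + 3)^2*(l^2 - l - 20) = (l + 3)^2*(l + 4)*(l - 5)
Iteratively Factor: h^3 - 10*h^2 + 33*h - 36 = (h - 3)*(h^2 - 7*h + 12) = (h - 4)*(h - 3)*(h - 3)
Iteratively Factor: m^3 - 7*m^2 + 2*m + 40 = (m - 4)*(m^2 - 3*m - 10) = (m - 4)*(m + 2)*(m - 5)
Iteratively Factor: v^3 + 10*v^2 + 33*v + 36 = (v + 3)*(v^2 + 7*v + 12) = (v + 3)^2*(v + 4)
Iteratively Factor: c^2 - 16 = (c + 4)*(c - 4)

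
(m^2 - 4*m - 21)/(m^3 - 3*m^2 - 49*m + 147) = (m + 3)/(m^2 + 4*m - 21)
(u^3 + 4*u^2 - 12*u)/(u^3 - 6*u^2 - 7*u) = (-u^2 - 4*u + 12)/(-u^2 + 6*u + 7)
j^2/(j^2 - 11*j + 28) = j^2/(j^2 - 11*j + 28)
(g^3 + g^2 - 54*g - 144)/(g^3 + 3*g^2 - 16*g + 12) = (g^2 - 5*g - 24)/(g^2 - 3*g + 2)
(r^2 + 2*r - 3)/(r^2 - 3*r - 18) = (r - 1)/(r - 6)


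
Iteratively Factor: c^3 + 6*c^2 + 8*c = (c)*(c^2 + 6*c + 8) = c*(c + 2)*(c + 4)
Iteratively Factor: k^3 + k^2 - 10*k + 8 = (k - 2)*(k^2 + 3*k - 4) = (k - 2)*(k + 4)*(k - 1)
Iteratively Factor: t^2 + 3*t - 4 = (t + 4)*(t - 1)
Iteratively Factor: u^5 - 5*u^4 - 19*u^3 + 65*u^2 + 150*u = (u - 5)*(u^4 - 19*u^2 - 30*u) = (u - 5)*(u + 3)*(u^3 - 3*u^2 - 10*u) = (u - 5)*(u + 2)*(u + 3)*(u^2 - 5*u) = (u - 5)^2*(u + 2)*(u + 3)*(u)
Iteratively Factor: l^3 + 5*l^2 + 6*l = (l + 3)*(l^2 + 2*l) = (l + 2)*(l + 3)*(l)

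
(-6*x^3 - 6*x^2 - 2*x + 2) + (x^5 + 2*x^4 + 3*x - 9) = x^5 + 2*x^4 - 6*x^3 - 6*x^2 + x - 7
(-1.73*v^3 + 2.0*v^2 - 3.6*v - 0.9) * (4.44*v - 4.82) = -7.6812*v^4 + 17.2186*v^3 - 25.624*v^2 + 13.356*v + 4.338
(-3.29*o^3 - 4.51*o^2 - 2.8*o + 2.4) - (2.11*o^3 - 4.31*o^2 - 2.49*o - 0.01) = -5.4*o^3 - 0.2*o^2 - 0.31*o + 2.41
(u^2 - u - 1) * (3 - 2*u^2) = -2*u^4 + 2*u^3 + 5*u^2 - 3*u - 3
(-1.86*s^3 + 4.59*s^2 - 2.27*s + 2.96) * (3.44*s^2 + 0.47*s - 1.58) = -6.3984*s^5 + 14.9154*s^4 - 2.7127*s^3 + 1.8633*s^2 + 4.9778*s - 4.6768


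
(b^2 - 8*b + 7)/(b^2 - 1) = (b - 7)/(b + 1)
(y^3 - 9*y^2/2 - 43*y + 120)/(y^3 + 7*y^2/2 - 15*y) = (y - 8)/y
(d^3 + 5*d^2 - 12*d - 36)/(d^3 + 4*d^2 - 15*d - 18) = (d + 2)/(d + 1)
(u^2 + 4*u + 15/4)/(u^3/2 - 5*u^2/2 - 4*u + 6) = (4*u^2 + 16*u + 15)/(2*(u^3 - 5*u^2 - 8*u + 12))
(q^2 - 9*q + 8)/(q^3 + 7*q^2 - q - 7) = (q - 8)/(q^2 + 8*q + 7)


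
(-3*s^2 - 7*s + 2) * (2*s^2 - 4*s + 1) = -6*s^4 - 2*s^3 + 29*s^2 - 15*s + 2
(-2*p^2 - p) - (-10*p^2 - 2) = 8*p^2 - p + 2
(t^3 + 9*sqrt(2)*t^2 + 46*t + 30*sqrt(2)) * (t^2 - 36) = t^5 + 9*sqrt(2)*t^4 + 10*t^3 - 294*sqrt(2)*t^2 - 1656*t - 1080*sqrt(2)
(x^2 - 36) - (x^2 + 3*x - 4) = -3*x - 32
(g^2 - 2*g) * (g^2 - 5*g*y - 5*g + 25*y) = g^4 - 5*g^3*y - 7*g^3 + 35*g^2*y + 10*g^2 - 50*g*y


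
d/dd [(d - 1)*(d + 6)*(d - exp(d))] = -d^2*exp(d) + 3*d^2 - 7*d*exp(d) + 10*d + exp(d) - 6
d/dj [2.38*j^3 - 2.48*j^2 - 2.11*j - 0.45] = 7.14*j^2 - 4.96*j - 2.11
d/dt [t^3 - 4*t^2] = t*(3*t - 8)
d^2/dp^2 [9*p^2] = 18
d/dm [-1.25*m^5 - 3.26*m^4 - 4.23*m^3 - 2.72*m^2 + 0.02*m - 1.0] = -6.25*m^4 - 13.04*m^3 - 12.69*m^2 - 5.44*m + 0.02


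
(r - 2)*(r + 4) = r^2 + 2*r - 8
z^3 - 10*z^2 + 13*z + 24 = (z - 8)*(z - 3)*(z + 1)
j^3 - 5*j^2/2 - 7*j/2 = j*(j - 7/2)*(j + 1)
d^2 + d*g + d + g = (d + 1)*(d + g)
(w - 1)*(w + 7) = w^2 + 6*w - 7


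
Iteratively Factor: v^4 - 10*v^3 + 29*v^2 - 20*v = (v - 5)*(v^3 - 5*v^2 + 4*v) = (v - 5)*(v - 4)*(v^2 - v) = v*(v - 5)*(v - 4)*(v - 1)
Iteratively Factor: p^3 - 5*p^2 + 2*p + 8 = (p - 4)*(p^2 - p - 2) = (p - 4)*(p - 2)*(p + 1)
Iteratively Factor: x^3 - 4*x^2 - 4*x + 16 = (x - 4)*(x^2 - 4) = (x - 4)*(x + 2)*(x - 2)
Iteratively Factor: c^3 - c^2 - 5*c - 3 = (c + 1)*(c^2 - 2*c - 3) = (c - 3)*(c + 1)*(c + 1)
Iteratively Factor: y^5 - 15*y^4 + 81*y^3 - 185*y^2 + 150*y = (y - 5)*(y^4 - 10*y^3 + 31*y^2 - 30*y) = y*(y - 5)*(y^3 - 10*y^2 + 31*y - 30) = y*(y - 5)^2*(y^2 - 5*y + 6) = y*(y - 5)^2*(y - 3)*(y - 2)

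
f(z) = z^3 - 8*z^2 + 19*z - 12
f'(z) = 3*z^2 - 16*z + 19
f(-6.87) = -844.35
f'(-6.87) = 270.51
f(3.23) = -0.39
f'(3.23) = -1.38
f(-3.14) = -181.50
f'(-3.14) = 98.82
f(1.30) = 1.38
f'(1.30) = 3.27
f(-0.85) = -34.54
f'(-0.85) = 34.77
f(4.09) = 0.30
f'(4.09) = 3.74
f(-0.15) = -15.03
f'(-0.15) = 21.47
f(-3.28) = -195.67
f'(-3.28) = 103.76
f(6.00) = 30.00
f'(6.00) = 31.00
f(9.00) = 240.00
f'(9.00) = 118.00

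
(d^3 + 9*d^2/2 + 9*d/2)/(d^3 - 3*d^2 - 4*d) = (2*d^2 + 9*d + 9)/(2*(d^2 - 3*d - 4))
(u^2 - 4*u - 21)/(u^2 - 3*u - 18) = (u - 7)/(u - 6)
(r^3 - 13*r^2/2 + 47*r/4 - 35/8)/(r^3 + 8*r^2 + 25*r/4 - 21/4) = (4*r^2 - 24*r + 35)/(2*(2*r^2 + 17*r + 21))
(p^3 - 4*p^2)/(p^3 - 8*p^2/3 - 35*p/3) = 3*p*(4 - p)/(-3*p^2 + 8*p + 35)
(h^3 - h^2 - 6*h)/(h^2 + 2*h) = h - 3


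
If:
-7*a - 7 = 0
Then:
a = -1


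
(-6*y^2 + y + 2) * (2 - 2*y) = 12*y^3 - 14*y^2 - 2*y + 4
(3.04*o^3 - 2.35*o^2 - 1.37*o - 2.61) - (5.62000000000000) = 3.04*o^3 - 2.35*o^2 - 1.37*o - 8.23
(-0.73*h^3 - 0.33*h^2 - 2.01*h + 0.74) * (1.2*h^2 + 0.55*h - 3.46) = -0.876*h^5 - 0.7975*h^4 - 0.0676999999999999*h^3 + 0.9243*h^2 + 7.3616*h - 2.5604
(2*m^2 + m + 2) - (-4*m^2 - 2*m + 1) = 6*m^2 + 3*m + 1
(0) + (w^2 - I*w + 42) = w^2 - I*w + 42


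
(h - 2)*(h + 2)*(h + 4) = h^3 + 4*h^2 - 4*h - 16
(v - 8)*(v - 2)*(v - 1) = v^3 - 11*v^2 + 26*v - 16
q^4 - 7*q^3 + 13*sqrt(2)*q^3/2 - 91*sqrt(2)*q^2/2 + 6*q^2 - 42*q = q*(q - 7)*(q + sqrt(2)/2)*(q + 6*sqrt(2))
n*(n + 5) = n^2 + 5*n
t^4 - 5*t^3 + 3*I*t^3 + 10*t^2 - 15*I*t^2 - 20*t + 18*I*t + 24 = (t - 3)*(t - 2)*(t - I)*(t + 4*I)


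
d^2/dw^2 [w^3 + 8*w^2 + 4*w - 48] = 6*w + 16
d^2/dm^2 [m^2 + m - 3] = 2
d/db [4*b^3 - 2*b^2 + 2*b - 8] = 12*b^2 - 4*b + 2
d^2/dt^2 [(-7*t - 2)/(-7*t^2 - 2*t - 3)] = 2*(4*(7*t + 1)^2*(7*t + 2) - 7*(21*t + 4)*(7*t^2 + 2*t + 3))/(7*t^2 + 2*t + 3)^3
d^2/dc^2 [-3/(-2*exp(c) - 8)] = 3*(exp(c) - 4)*exp(c)/(2*(exp(c) + 4)^3)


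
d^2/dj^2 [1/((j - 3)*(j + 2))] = 2*((j - 3)^2 + (j - 3)*(j + 2) + (j + 2)^2)/((j - 3)^3*(j + 2)^3)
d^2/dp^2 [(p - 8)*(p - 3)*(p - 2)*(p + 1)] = 12*p^2 - 72*p + 66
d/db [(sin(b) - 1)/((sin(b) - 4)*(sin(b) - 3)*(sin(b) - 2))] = 2*(-sin(b)^3 + 6*sin(b)^2 - 9*sin(b) + 1)*cos(b)/((sin(b) - 4)^2*(sin(b) - 3)^2*(sin(b) - 2)^2)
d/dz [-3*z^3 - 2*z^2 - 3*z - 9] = -9*z^2 - 4*z - 3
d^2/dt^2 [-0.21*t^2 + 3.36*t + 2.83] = -0.420000000000000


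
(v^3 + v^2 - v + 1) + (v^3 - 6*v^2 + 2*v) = 2*v^3 - 5*v^2 + v + 1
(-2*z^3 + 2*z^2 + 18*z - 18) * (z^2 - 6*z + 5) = -2*z^5 + 14*z^4 - 4*z^3 - 116*z^2 + 198*z - 90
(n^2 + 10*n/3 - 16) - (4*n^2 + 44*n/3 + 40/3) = -3*n^2 - 34*n/3 - 88/3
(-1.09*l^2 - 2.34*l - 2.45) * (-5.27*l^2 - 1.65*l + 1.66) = 5.7443*l^4 + 14.1303*l^3 + 14.9631*l^2 + 0.158100000000001*l - 4.067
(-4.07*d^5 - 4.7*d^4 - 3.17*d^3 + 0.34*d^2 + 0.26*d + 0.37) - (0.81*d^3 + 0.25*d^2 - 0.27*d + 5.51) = -4.07*d^5 - 4.7*d^4 - 3.98*d^3 + 0.09*d^2 + 0.53*d - 5.14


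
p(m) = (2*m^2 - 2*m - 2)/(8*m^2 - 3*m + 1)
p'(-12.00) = 0.00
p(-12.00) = 0.26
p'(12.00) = 0.00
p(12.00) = 0.23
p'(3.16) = 0.04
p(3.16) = 0.16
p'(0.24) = 2.22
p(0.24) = -3.19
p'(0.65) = 3.32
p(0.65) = -1.01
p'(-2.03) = -0.02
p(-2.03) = 0.26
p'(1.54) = 0.30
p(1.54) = -0.02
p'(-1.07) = -0.20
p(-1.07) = 0.18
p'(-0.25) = -3.23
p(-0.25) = -0.61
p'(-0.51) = -1.12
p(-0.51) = -0.10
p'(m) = (3 - 16*m)*(2*m^2 - 2*m - 2)/(8*m^2 - 3*m + 1)^2 + (4*m - 2)/(8*m^2 - 3*m + 1) = 2*(5*m^2 + 18*m - 4)/(64*m^4 - 48*m^3 + 25*m^2 - 6*m + 1)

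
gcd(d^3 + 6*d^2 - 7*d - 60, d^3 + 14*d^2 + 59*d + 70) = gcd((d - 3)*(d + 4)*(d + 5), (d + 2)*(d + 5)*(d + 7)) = d + 5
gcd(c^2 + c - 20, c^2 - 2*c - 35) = c + 5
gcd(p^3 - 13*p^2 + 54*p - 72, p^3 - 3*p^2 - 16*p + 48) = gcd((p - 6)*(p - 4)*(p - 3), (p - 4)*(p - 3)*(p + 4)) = p^2 - 7*p + 12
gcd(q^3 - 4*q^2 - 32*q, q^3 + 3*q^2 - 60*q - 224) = q^2 - 4*q - 32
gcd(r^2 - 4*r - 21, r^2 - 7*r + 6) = 1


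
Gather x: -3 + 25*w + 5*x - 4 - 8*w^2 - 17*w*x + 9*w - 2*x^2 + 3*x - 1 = -8*w^2 + 34*w - 2*x^2 + x*(8 - 17*w) - 8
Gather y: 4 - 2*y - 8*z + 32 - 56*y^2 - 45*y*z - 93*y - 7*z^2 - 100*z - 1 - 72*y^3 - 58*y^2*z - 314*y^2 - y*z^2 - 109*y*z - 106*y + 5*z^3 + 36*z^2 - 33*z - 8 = -72*y^3 + y^2*(-58*z - 370) + y*(-z^2 - 154*z - 201) + 5*z^3 + 29*z^2 - 141*z + 27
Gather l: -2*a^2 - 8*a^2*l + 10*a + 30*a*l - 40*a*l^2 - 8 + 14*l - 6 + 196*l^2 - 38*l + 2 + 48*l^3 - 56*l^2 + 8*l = -2*a^2 + 10*a + 48*l^3 + l^2*(140 - 40*a) + l*(-8*a^2 + 30*a - 16) - 12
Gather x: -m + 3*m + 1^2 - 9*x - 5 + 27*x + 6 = 2*m + 18*x + 2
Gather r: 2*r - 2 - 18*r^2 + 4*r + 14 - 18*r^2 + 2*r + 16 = -36*r^2 + 8*r + 28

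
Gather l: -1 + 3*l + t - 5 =3*l + t - 6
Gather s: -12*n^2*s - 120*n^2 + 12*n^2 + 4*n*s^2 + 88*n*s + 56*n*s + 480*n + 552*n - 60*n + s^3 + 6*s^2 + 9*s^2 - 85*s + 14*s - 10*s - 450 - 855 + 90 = -108*n^2 + 972*n + s^3 + s^2*(4*n + 15) + s*(-12*n^2 + 144*n - 81) - 1215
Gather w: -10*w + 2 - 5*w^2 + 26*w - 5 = -5*w^2 + 16*w - 3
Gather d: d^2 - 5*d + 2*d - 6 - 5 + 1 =d^2 - 3*d - 10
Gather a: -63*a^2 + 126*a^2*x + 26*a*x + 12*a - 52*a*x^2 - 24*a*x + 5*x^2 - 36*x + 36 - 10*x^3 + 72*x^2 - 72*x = a^2*(126*x - 63) + a*(-52*x^2 + 2*x + 12) - 10*x^3 + 77*x^2 - 108*x + 36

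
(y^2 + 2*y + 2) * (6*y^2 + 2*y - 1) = 6*y^4 + 14*y^3 + 15*y^2 + 2*y - 2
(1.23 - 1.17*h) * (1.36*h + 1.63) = -1.5912*h^2 - 0.2343*h + 2.0049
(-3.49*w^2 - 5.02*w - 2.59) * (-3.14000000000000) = 10.9586*w^2 + 15.7628*w + 8.1326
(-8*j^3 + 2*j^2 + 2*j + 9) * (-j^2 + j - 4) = 8*j^5 - 10*j^4 + 32*j^3 - 15*j^2 + j - 36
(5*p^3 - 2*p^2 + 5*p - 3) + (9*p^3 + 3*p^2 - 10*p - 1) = 14*p^3 + p^2 - 5*p - 4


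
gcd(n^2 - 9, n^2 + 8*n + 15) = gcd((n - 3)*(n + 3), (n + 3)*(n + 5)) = n + 3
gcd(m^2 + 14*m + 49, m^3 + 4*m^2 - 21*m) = m + 7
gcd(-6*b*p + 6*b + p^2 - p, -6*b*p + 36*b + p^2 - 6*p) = -6*b + p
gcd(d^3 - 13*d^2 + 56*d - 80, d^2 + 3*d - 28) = d - 4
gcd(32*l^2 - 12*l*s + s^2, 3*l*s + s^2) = 1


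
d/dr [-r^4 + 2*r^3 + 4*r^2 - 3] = 2*r*(-2*r^2 + 3*r + 4)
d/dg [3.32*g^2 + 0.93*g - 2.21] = 6.64*g + 0.93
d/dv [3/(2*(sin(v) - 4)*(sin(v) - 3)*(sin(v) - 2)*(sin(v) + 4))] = 3*(-4*sin(v)^3 + 15*sin(v)^2 + 20*sin(v) - 80)*cos(v)/(2*(sin(v) - 4)^2*(sin(v) - 3)^2*(sin(v) - 2)^2*(sin(v) + 4)^2)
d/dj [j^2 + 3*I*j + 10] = 2*j + 3*I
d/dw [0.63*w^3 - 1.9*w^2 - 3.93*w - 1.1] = 1.89*w^2 - 3.8*w - 3.93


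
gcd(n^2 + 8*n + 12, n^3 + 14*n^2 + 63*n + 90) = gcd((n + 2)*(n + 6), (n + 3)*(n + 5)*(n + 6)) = n + 6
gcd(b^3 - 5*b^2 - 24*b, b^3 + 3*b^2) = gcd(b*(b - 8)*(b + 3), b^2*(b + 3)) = b^2 + 3*b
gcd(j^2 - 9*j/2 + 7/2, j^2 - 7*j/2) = j - 7/2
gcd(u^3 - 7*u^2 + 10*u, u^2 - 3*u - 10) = u - 5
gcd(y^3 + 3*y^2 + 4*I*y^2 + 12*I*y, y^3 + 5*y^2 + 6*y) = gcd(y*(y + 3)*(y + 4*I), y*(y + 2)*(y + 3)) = y^2 + 3*y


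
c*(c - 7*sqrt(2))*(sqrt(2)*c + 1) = sqrt(2)*c^3 - 13*c^2 - 7*sqrt(2)*c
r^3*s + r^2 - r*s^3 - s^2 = (r - s)*(r + s)*(r*s + 1)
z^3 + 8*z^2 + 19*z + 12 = (z + 1)*(z + 3)*(z + 4)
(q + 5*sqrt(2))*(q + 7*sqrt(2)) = q^2 + 12*sqrt(2)*q + 70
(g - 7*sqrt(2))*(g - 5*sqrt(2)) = g^2 - 12*sqrt(2)*g + 70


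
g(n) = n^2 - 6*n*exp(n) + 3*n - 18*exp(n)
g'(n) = -6*n*exp(n) + 2*n - 24*exp(n) + 3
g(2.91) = -633.73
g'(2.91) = -752.25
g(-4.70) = 8.08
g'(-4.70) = -6.36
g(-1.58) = -4.00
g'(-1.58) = -3.15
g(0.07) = -19.54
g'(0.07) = -23.05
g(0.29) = -25.43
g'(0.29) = -30.82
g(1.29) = -87.97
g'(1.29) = -109.72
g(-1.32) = -4.91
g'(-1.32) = -3.94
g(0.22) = -23.37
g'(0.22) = -28.11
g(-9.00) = 54.00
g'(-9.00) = -15.00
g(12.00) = -14647751.23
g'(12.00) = -15624432.98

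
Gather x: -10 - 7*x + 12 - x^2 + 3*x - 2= -x^2 - 4*x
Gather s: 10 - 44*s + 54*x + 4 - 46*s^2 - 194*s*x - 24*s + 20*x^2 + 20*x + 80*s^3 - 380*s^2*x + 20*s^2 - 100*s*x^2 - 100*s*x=80*s^3 + s^2*(-380*x - 26) + s*(-100*x^2 - 294*x - 68) + 20*x^2 + 74*x + 14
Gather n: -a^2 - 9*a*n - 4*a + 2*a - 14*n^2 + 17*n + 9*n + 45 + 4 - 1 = -a^2 - 2*a - 14*n^2 + n*(26 - 9*a) + 48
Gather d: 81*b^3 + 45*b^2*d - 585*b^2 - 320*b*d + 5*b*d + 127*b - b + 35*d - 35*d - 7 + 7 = 81*b^3 - 585*b^2 + 126*b + d*(45*b^2 - 315*b)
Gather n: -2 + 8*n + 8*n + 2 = 16*n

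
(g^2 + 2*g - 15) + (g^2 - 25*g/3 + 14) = 2*g^2 - 19*g/3 - 1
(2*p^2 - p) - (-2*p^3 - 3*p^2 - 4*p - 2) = 2*p^3 + 5*p^2 + 3*p + 2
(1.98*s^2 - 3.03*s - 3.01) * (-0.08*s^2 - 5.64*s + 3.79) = -0.1584*s^4 - 10.9248*s^3 + 24.8342*s^2 + 5.4927*s - 11.4079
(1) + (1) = 2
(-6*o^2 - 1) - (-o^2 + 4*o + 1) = -5*o^2 - 4*o - 2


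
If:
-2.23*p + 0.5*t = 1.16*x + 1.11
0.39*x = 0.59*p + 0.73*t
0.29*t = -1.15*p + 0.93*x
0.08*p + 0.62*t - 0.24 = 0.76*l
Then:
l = -0.30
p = -0.30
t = 0.05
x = -0.36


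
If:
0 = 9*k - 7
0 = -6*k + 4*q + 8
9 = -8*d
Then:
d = -9/8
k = 7/9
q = -5/6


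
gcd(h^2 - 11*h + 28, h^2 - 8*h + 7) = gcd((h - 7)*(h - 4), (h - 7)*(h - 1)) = h - 7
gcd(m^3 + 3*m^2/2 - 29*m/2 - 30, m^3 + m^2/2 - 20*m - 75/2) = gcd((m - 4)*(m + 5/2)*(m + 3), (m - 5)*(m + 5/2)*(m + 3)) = m^2 + 11*m/2 + 15/2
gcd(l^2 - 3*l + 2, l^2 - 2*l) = l - 2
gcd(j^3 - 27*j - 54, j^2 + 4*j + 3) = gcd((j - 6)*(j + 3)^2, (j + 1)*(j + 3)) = j + 3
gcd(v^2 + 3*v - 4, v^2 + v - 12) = v + 4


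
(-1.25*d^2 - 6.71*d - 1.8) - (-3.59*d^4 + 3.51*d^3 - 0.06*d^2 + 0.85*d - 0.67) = 3.59*d^4 - 3.51*d^3 - 1.19*d^2 - 7.56*d - 1.13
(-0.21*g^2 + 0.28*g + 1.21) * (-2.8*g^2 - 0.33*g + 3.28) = 0.588*g^4 - 0.7147*g^3 - 4.1692*g^2 + 0.5191*g + 3.9688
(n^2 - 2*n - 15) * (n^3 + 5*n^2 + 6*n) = n^5 + 3*n^4 - 19*n^3 - 87*n^2 - 90*n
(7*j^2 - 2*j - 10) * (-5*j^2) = -35*j^4 + 10*j^3 + 50*j^2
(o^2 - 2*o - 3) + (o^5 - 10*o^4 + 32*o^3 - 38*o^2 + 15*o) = o^5 - 10*o^4 + 32*o^3 - 37*o^2 + 13*o - 3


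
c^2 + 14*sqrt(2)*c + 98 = (c + 7*sqrt(2))^2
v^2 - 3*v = v*(v - 3)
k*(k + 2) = k^2 + 2*k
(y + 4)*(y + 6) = y^2 + 10*y + 24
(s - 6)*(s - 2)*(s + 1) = s^3 - 7*s^2 + 4*s + 12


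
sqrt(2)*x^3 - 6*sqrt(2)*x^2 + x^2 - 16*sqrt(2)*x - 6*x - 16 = (x - 8)*(x + 2)*(sqrt(2)*x + 1)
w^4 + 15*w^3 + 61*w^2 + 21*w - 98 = (w - 1)*(w + 2)*(w + 7)^2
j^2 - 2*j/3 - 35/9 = (j - 7/3)*(j + 5/3)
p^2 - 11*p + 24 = (p - 8)*(p - 3)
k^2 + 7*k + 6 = (k + 1)*(k + 6)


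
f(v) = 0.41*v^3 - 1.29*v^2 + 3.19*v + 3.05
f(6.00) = 64.31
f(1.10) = 5.54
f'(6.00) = 31.99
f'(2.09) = 3.17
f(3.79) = 18.93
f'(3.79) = 11.08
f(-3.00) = -29.20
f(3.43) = 15.36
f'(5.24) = 23.44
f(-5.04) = -98.29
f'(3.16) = 7.32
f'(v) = 1.23*v^2 - 2.58*v + 3.19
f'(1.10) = 1.84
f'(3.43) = 8.81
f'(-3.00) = 22.00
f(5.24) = 43.34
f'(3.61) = 9.91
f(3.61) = 17.04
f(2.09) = 7.83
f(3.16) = 13.19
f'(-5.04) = 47.44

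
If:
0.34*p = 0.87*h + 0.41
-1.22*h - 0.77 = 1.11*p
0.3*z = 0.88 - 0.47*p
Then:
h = -0.52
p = -0.12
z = 3.13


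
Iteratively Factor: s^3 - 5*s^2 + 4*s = (s)*(s^2 - 5*s + 4) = s*(s - 4)*(s - 1)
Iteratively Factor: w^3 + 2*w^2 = (w)*(w^2 + 2*w) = w^2*(w + 2)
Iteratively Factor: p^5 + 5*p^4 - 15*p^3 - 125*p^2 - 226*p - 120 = (p + 3)*(p^4 + 2*p^3 - 21*p^2 - 62*p - 40) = (p + 2)*(p + 3)*(p^3 - 21*p - 20) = (p + 1)*(p + 2)*(p + 3)*(p^2 - p - 20) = (p - 5)*(p + 1)*(p + 2)*(p + 3)*(p + 4)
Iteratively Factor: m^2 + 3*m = (m + 3)*(m)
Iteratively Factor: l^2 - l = (l)*(l - 1)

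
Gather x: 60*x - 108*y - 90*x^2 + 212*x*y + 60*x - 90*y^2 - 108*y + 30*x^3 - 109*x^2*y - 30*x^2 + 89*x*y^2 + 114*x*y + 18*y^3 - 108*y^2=30*x^3 + x^2*(-109*y - 120) + x*(89*y^2 + 326*y + 120) + 18*y^3 - 198*y^2 - 216*y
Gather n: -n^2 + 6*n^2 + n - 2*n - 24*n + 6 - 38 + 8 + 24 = 5*n^2 - 25*n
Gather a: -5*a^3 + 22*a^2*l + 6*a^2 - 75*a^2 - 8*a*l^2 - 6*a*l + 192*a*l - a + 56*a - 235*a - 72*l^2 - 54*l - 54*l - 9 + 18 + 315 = -5*a^3 + a^2*(22*l - 69) + a*(-8*l^2 + 186*l - 180) - 72*l^2 - 108*l + 324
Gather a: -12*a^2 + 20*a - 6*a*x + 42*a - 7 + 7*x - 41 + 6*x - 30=-12*a^2 + a*(62 - 6*x) + 13*x - 78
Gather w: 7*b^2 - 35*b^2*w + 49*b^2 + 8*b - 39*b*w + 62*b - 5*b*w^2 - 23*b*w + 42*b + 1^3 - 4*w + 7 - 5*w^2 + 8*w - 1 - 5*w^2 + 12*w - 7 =56*b^2 + 112*b + w^2*(-5*b - 10) + w*(-35*b^2 - 62*b + 16)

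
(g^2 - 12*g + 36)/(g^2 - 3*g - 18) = (g - 6)/(g + 3)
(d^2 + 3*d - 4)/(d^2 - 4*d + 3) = (d + 4)/(d - 3)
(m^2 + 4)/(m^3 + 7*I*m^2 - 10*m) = (m - 2*I)/(m*(m + 5*I))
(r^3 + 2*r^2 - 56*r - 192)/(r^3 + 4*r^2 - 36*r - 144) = (r - 8)/(r - 6)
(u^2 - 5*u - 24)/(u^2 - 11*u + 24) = (u + 3)/(u - 3)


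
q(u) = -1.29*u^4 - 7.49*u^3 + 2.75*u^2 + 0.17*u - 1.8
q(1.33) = -18.37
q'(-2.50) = -73.39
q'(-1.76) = -50.98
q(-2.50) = 81.60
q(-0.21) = -1.65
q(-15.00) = -39413.10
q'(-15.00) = 12276.92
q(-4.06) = 193.59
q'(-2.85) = -78.57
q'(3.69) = -544.74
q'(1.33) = -44.40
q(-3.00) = 120.18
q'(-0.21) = -1.93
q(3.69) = -579.22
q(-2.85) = 108.33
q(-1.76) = 34.88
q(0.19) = -1.72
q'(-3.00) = -79.24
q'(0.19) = 0.37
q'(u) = -5.16*u^3 - 22.47*u^2 + 5.5*u + 0.17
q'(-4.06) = -47.22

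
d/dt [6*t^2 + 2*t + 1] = 12*t + 2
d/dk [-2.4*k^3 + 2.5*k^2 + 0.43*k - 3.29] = -7.2*k^2 + 5.0*k + 0.43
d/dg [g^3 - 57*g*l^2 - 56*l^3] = 3*g^2 - 57*l^2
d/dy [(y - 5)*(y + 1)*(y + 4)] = 3*y^2 - 21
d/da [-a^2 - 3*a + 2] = -2*a - 3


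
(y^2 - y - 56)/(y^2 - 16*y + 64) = (y + 7)/(y - 8)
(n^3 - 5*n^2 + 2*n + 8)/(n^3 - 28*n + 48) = (n + 1)/(n + 6)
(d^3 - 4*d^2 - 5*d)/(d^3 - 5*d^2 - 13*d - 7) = d*(d - 5)/(d^2 - 6*d - 7)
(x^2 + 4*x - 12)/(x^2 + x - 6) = (x + 6)/(x + 3)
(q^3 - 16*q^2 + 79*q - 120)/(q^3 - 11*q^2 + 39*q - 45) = (q - 8)/(q - 3)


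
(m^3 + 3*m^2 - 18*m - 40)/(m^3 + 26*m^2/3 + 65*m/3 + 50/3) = 3*(m - 4)/(3*m + 5)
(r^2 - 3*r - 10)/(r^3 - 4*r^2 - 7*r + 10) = 1/(r - 1)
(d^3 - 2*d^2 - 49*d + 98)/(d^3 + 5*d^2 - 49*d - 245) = (d - 2)/(d + 5)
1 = 1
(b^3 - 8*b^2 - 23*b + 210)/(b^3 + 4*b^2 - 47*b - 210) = (b - 6)/(b + 6)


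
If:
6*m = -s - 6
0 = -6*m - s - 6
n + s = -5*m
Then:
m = -s/6 - 1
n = 5 - s/6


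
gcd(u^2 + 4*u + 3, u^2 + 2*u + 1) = u + 1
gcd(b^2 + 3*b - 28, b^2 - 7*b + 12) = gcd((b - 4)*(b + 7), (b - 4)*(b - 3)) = b - 4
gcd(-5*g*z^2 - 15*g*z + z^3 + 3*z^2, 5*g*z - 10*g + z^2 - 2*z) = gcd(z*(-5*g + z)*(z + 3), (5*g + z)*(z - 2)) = 1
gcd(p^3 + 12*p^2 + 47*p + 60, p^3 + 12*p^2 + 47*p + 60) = p^3 + 12*p^2 + 47*p + 60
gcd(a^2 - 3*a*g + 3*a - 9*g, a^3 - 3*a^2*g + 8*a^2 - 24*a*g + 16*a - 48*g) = a - 3*g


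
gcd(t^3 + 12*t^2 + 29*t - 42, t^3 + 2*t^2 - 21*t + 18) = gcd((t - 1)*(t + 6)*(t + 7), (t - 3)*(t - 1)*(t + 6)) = t^2 + 5*t - 6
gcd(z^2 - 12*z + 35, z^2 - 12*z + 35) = z^2 - 12*z + 35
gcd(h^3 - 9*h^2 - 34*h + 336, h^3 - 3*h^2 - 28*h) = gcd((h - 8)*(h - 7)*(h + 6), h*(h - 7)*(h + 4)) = h - 7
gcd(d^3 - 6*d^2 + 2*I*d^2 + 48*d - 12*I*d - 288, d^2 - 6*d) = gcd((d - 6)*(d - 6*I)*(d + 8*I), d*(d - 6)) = d - 6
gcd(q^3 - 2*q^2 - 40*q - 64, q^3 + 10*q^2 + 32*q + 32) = q^2 + 6*q + 8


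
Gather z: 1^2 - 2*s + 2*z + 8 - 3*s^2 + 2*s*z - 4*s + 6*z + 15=-3*s^2 - 6*s + z*(2*s + 8) + 24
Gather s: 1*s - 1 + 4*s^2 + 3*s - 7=4*s^2 + 4*s - 8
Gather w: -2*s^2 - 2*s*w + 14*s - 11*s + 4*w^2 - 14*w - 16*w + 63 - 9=-2*s^2 + 3*s + 4*w^2 + w*(-2*s - 30) + 54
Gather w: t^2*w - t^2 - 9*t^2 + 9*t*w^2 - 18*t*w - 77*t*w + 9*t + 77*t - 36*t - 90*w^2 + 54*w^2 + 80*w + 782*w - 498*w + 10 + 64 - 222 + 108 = -10*t^2 + 50*t + w^2*(9*t - 36) + w*(t^2 - 95*t + 364) - 40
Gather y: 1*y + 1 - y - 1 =0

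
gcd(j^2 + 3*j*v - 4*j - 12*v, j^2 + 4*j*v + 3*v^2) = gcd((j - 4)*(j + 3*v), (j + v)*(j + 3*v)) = j + 3*v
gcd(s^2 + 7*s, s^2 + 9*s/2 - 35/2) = s + 7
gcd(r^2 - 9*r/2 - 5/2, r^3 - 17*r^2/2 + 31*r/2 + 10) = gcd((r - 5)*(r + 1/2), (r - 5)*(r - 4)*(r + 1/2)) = r^2 - 9*r/2 - 5/2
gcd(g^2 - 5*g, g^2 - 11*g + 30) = g - 5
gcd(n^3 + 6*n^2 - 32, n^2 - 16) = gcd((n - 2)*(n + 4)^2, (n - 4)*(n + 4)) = n + 4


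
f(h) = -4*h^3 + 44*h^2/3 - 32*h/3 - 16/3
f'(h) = -12*h^2 + 88*h/3 - 32/3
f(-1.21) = 36.13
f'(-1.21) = -63.73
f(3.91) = -61.92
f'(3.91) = -79.43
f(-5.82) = 1342.09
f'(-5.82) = -587.86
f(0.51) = -7.49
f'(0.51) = 1.17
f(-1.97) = 103.18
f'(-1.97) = -115.02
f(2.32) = -1.09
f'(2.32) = -7.20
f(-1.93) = 98.64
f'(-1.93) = -111.98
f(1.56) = -1.47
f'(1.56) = 5.89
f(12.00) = -4933.33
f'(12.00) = -1386.67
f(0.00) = -5.33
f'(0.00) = -10.67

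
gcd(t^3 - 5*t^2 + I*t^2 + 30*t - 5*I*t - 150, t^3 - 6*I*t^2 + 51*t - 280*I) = t - 5*I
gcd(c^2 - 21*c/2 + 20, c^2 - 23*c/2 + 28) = c - 8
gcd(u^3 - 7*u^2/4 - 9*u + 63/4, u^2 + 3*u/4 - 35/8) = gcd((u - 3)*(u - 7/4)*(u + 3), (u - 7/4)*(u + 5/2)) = u - 7/4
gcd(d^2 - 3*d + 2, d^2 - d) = d - 1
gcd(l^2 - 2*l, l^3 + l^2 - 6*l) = l^2 - 2*l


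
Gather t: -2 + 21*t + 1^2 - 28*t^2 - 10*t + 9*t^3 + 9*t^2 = 9*t^3 - 19*t^2 + 11*t - 1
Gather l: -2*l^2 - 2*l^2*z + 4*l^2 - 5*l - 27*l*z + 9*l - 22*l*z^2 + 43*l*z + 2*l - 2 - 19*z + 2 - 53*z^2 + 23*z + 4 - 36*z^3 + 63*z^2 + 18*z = l^2*(2 - 2*z) + l*(-22*z^2 + 16*z + 6) - 36*z^3 + 10*z^2 + 22*z + 4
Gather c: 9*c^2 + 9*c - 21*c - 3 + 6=9*c^2 - 12*c + 3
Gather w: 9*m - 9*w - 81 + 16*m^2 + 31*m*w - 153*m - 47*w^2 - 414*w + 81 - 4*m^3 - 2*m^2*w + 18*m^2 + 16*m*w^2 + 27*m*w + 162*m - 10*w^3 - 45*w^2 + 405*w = -4*m^3 + 34*m^2 + 18*m - 10*w^3 + w^2*(16*m - 92) + w*(-2*m^2 + 58*m - 18)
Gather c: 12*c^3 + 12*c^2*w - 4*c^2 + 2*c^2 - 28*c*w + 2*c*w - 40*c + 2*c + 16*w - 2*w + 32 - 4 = 12*c^3 + c^2*(12*w - 2) + c*(-26*w - 38) + 14*w + 28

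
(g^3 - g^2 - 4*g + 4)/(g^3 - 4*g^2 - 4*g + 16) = (g - 1)/(g - 4)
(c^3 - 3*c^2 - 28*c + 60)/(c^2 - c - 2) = (c^2 - c - 30)/(c + 1)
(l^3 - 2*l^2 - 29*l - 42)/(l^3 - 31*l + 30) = (l^3 - 2*l^2 - 29*l - 42)/(l^3 - 31*l + 30)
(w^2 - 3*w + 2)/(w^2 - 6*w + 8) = (w - 1)/(w - 4)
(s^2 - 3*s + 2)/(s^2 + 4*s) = (s^2 - 3*s + 2)/(s*(s + 4))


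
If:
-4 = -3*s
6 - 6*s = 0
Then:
No Solution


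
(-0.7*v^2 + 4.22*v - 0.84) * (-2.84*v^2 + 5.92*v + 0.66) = 1.988*v^4 - 16.1288*v^3 + 26.906*v^2 - 2.1876*v - 0.5544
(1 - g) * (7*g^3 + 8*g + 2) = -7*g^4 + 7*g^3 - 8*g^2 + 6*g + 2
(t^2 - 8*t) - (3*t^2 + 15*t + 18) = -2*t^2 - 23*t - 18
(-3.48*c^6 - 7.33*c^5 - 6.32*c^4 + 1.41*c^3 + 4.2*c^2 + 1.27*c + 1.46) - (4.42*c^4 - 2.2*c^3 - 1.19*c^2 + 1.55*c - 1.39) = -3.48*c^6 - 7.33*c^5 - 10.74*c^4 + 3.61*c^3 + 5.39*c^2 - 0.28*c + 2.85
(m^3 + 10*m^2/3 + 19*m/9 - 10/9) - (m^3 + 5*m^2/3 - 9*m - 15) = 5*m^2/3 + 100*m/9 + 125/9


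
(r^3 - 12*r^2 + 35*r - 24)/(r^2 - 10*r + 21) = (r^2 - 9*r + 8)/(r - 7)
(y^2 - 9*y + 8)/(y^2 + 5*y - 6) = (y - 8)/(y + 6)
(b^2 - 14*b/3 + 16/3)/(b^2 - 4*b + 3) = (3*b^2 - 14*b + 16)/(3*(b^2 - 4*b + 3))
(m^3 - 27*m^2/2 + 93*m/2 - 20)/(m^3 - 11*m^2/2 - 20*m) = (2*m^2 - 11*m + 5)/(m*(2*m + 5))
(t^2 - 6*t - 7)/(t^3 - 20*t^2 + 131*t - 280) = (t + 1)/(t^2 - 13*t + 40)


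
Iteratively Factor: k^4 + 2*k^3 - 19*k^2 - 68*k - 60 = (k + 3)*(k^3 - k^2 - 16*k - 20) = (k + 2)*(k + 3)*(k^2 - 3*k - 10) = (k + 2)^2*(k + 3)*(k - 5)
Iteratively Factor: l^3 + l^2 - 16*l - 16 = (l - 4)*(l^2 + 5*l + 4) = (l - 4)*(l + 1)*(l + 4)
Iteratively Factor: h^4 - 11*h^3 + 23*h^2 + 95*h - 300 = (h - 4)*(h^3 - 7*h^2 - 5*h + 75) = (h - 5)*(h - 4)*(h^2 - 2*h - 15) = (h - 5)^2*(h - 4)*(h + 3)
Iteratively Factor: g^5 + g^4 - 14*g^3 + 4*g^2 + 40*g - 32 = (g - 1)*(g^4 + 2*g^3 - 12*g^2 - 8*g + 32) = (g - 1)*(g + 4)*(g^3 - 2*g^2 - 4*g + 8) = (g - 2)*(g - 1)*(g + 4)*(g^2 - 4) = (g - 2)*(g - 1)*(g + 2)*(g + 4)*(g - 2)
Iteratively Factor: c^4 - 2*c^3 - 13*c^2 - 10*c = (c + 1)*(c^3 - 3*c^2 - 10*c) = (c - 5)*(c + 1)*(c^2 + 2*c) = (c - 5)*(c + 1)*(c + 2)*(c)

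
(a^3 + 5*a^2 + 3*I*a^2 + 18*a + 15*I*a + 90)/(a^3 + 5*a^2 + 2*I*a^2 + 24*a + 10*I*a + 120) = (a - 3*I)/(a - 4*I)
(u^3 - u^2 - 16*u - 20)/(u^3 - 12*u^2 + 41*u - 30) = (u^2 + 4*u + 4)/(u^2 - 7*u + 6)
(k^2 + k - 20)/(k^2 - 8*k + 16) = (k + 5)/(k - 4)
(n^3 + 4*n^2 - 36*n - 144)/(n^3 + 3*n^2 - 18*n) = (n^2 - 2*n - 24)/(n*(n - 3))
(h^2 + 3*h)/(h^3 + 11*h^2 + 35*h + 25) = h*(h + 3)/(h^3 + 11*h^2 + 35*h + 25)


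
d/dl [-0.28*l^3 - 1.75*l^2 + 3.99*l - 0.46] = -0.84*l^2 - 3.5*l + 3.99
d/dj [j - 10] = 1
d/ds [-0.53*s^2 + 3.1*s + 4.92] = 3.1 - 1.06*s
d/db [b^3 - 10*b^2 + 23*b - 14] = 3*b^2 - 20*b + 23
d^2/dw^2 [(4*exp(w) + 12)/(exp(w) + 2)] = 4*(exp(w) - 2)*exp(w)/(exp(3*w) + 6*exp(2*w) + 12*exp(w) + 8)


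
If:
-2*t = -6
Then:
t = 3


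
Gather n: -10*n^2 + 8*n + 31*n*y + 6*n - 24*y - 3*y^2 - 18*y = -10*n^2 + n*(31*y + 14) - 3*y^2 - 42*y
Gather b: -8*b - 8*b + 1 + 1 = 2 - 16*b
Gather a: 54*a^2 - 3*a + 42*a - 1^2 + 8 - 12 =54*a^2 + 39*a - 5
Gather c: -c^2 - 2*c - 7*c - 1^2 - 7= -c^2 - 9*c - 8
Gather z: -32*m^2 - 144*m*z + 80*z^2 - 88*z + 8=-32*m^2 + 80*z^2 + z*(-144*m - 88) + 8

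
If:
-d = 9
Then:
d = -9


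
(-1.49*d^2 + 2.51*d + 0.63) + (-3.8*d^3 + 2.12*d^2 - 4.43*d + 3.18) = -3.8*d^3 + 0.63*d^2 - 1.92*d + 3.81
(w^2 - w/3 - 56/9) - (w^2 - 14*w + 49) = 41*w/3 - 497/9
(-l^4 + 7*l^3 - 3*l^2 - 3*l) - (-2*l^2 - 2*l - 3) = -l^4 + 7*l^3 - l^2 - l + 3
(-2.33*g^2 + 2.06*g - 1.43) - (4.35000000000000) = -2.33*g^2 + 2.06*g - 5.78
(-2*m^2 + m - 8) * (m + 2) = -2*m^3 - 3*m^2 - 6*m - 16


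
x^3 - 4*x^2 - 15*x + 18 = (x - 6)*(x - 1)*(x + 3)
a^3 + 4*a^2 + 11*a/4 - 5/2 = (a - 1/2)*(a + 2)*(a + 5/2)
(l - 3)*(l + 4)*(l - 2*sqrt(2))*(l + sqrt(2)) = l^4 - sqrt(2)*l^3 + l^3 - 16*l^2 - sqrt(2)*l^2 - 4*l + 12*sqrt(2)*l + 48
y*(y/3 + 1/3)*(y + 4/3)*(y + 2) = y^4/3 + 13*y^3/9 + 2*y^2 + 8*y/9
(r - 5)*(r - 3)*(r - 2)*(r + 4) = r^4 - 6*r^3 - 9*r^2 + 94*r - 120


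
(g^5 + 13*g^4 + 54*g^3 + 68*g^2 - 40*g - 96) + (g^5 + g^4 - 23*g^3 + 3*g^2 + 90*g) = 2*g^5 + 14*g^4 + 31*g^3 + 71*g^2 + 50*g - 96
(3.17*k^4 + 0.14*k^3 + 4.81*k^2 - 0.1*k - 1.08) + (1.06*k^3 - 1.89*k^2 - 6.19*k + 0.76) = 3.17*k^4 + 1.2*k^3 + 2.92*k^2 - 6.29*k - 0.32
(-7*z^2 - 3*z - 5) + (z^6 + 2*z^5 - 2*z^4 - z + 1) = z^6 + 2*z^5 - 2*z^4 - 7*z^2 - 4*z - 4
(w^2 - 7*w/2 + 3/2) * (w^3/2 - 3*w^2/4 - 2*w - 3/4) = w^5/2 - 5*w^4/2 + 11*w^3/8 + 41*w^2/8 - 3*w/8 - 9/8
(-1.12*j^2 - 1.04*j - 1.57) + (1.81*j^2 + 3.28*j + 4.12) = 0.69*j^2 + 2.24*j + 2.55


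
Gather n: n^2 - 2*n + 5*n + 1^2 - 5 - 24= n^2 + 3*n - 28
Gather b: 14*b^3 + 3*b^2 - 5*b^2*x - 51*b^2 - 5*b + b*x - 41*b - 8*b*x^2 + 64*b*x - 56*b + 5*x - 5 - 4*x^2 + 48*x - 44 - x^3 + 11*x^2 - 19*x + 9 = 14*b^3 + b^2*(-5*x - 48) + b*(-8*x^2 + 65*x - 102) - x^3 + 7*x^2 + 34*x - 40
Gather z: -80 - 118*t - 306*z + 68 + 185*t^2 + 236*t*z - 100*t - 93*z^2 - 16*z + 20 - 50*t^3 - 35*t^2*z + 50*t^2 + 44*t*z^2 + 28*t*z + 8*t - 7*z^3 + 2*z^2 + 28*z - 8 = -50*t^3 + 235*t^2 - 210*t - 7*z^3 + z^2*(44*t - 91) + z*(-35*t^2 + 264*t - 294)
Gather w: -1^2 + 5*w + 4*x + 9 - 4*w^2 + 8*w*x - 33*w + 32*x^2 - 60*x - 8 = -4*w^2 + w*(8*x - 28) + 32*x^2 - 56*x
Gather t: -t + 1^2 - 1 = -t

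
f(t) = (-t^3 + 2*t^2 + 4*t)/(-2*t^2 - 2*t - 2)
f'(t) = (4*t + 2)*(-t^3 + 2*t^2 + 4*t)/(-2*t^2 - 2*t - 2)^2 + (-3*t^2 + 4*t + 4)/(-2*t^2 - 2*t - 2)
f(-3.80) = -2.94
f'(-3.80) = 0.67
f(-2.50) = -1.91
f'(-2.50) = 1.00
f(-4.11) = -3.15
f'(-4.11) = 0.64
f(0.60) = -0.74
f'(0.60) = -0.53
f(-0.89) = 0.70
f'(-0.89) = 1.68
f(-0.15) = 0.32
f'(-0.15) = -2.16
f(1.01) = -0.83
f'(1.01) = 0.01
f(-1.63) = -0.77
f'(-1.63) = 1.73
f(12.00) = 4.43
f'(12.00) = 0.50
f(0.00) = 0.00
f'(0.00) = -2.00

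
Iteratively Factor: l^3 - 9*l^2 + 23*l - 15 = (l - 5)*(l^2 - 4*l + 3) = (l - 5)*(l - 3)*(l - 1)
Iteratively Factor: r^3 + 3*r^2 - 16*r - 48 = (r + 3)*(r^2 - 16) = (r - 4)*(r + 3)*(r + 4)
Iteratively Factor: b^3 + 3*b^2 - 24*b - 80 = (b + 4)*(b^2 - b - 20) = (b - 5)*(b + 4)*(b + 4)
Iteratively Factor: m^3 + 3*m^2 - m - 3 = (m - 1)*(m^2 + 4*m + 3) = (m - 1)*(m + 3)*(m + 1)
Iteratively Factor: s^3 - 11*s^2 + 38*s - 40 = (s - 4)*(s^2 - 7*s + 10) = (s - 4)*(s - 2)*(s - 5)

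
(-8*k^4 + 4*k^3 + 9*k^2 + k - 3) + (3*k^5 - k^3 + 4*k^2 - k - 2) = 3*k^5 - 8*k^4 + 3*k^3 + 13*k^2 - 5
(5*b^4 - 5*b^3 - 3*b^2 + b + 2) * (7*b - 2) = 35*b^5 - 45*b^4 - 11*b^3 + 13*b^2 + 12*b - 4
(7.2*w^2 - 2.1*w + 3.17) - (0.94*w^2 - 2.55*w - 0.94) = 6.26*w^2 + 0.45*w + 4.11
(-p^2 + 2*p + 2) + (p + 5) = -p^2 + 3*p + 7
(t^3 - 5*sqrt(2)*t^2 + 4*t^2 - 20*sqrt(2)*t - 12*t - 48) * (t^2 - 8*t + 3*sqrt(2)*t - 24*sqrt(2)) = t^5 - 4*t^4 - 2*sqrt(2)*t^4 - 74*t^3 + 8*sqrt(2)*t^3 + 28*sqrt(2)*t^2 + 168*t^2 + 144*sqrt(2)*t + 1344*t + 1152*sqrt(2)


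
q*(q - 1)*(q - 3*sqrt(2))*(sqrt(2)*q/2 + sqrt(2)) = sqrt(2)*q^4/2 - 3*q^3 + sqrt(2)*q^3/2 - 3*q^2 - sqrt(2)*q^2 + 6*q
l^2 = l^2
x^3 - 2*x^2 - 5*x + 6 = (x - 3)*(x - 1)*(x + 2)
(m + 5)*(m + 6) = m^2 + 11*m + 30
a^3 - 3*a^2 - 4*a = a*(a - 4)*(a + 1)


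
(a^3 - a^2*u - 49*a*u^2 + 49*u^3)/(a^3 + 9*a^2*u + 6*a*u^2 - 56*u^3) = (-a^2 + 8*a*u - 7*u^2)/(-a^2 - 2*a*u + 8*u^2)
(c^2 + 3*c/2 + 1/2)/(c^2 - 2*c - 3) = (c + 1/2)/(c - 3)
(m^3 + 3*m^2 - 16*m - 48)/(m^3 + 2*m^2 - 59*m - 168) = (m^2 - 16)/(m^2 - m - 56)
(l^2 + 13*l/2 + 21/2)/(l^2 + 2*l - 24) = (2*l^2 + 13*l + 21)/(2*(l^2 + 2*l - 24))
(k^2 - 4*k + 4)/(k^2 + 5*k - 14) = (k - 2)/(k + 7)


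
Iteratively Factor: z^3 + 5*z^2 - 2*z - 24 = (z + 3)*(z^2 + 2*z - 8) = (z - 2)*(z + 3)*(z + 4)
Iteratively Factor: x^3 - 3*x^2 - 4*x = (x + 1)*(x^2 - 4*x) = x*(x + 1)*(x - 4)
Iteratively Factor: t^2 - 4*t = (t)*(t - 4)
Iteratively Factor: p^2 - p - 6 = (p + 2)*(p - 3)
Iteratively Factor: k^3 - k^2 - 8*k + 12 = (k + 3)*(k^2 - 4*k + 4) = (k - 2)*(k + 3)*(k - 2)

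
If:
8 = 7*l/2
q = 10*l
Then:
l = 16/7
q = 160/7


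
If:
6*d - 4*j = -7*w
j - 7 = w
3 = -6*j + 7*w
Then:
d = -107/6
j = 52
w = 45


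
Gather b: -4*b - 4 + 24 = 20 - 4*b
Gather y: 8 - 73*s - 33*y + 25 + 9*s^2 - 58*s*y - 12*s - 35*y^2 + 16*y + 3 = 9*s^2 - 85*s - 35*y^2 + y*(-58*s - 17) + 36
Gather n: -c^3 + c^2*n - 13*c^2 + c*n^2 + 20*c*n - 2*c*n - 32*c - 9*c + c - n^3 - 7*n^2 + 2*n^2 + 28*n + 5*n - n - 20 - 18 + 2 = -c^3 - 13*c^2 - 40*c - n^3 + n^2*(c - 5) + n*(c^2 + 18*c + 32) - 36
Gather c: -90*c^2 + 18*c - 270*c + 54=-90*c^2 - 252*c + 54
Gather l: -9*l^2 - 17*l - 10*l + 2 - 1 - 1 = -9*l^2 - 27*l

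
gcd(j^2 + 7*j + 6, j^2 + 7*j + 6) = j^2 + 7*j + 6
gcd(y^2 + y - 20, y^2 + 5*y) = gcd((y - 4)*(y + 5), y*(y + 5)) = y + 5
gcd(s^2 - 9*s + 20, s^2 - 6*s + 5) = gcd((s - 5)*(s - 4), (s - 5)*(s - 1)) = s - 5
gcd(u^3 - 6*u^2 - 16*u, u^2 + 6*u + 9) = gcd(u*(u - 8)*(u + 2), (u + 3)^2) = 1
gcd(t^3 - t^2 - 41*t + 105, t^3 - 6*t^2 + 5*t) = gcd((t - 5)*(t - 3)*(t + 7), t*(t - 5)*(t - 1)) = t - 5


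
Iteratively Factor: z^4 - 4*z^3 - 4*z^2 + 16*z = (z)*(z^3 - 4*z^2 - 4*z + 16) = z*(z + 2)*(z^2 - 6*z + 8) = z*(z - 2)*(z + 2)*(z - 4)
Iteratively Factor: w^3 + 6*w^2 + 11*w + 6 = (w + 3)*(w^2 + 3*w + 2) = (w + 2)*(w + 3)*(w + 1)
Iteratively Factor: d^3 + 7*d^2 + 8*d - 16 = (d + 4)*(d^2 + 3*d - 4) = (d + 4)^2*(d - 1)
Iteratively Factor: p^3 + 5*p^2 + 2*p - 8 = (p + 2)*(p^2 + 3*p - 4) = (p - 1)*(p + 2)*(p + 4)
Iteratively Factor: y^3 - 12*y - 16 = (y - 4)*(y^2 + 4*y + 4) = (y - 4)*(y + 2)*(y + 2)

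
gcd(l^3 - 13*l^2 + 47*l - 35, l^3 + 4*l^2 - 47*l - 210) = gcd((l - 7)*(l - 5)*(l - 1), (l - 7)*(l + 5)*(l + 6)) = l - 7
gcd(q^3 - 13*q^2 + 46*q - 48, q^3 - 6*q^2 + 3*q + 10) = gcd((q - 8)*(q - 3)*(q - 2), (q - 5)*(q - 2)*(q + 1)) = q - 2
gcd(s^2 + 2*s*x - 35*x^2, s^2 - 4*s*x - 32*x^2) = 1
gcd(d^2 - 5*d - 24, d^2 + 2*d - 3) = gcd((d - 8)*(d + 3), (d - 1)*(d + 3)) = d + 3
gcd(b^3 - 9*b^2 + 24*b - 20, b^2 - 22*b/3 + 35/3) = b - 5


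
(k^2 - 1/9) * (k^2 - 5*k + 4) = k^4 - 5*k^3 + 35*k^2/9 + 5*k/9 - 4/9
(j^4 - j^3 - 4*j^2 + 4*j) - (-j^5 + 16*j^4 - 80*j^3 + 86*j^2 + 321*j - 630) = j^5 - 15*j^4 + 79*j^3 - 90*j^2 - 317*j + 630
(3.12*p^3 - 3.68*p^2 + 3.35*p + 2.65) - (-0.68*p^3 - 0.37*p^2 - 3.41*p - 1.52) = 3.8*p^3 - 3.31*p^2 + 6.76*p + 4.17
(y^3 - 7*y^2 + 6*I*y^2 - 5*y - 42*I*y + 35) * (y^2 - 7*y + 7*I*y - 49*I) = y^5 - 14*y^4 + 13*I*y^4 + 2*y^3 - 182*I*y^3 + 658*y^2 + 602*I*y^2 - 2303*y + 490*I*y - 1715*I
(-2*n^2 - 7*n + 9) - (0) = -2*n^2 - 7*n + 9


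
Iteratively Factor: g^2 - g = (g - 1)*(g)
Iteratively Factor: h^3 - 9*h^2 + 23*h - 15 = (h - 5)*(h^2 - 4*h + 3) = (h - 5)*(h - 3)*(h - 1)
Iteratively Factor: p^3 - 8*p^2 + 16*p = (p - 4)*(p^2 - 4*p) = (p - 4)^2*(p)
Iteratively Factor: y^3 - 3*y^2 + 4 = (y - 2)*(y^2 - y - 2) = (y - 2)^2*(y + 1)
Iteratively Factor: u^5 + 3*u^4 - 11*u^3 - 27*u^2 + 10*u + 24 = (u + 1)*(u^4 + 2*u^3 - 13*u^2 - 14*u + 24) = (u - 3)*(u + 1)*(u^3 + 5*u^2 + 2*u - 8) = (u - 3)*(u + 1)*(u + 2)*(u^2 + 3*u - 4) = (u - 3)*(u + 1)*(u + 2)*(u + 4)*(u - 1)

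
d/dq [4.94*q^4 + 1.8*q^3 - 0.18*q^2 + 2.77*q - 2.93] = 19.76*q^3 + 5.4*q^2 - 0.36*q + 2.77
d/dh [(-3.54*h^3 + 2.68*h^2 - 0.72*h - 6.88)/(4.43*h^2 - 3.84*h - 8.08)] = (-15.6822*h^4 + 27.1872*h^3 + 78.708*h^2 + 17.648*h - 20.6016)/(19.6249*h^4 - 34.0224*h^3 - 56.8432*h^2 + 62.0544*h + 65.2864)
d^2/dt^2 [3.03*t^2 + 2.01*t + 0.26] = 6.06000000000000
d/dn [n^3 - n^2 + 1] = n*(3*n - 2)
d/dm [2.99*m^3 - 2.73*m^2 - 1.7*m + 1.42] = 8.97*m^2 - 5.46*m - 1.7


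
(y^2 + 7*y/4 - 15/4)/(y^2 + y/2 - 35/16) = 4*(y + 3)/(4*y + 7)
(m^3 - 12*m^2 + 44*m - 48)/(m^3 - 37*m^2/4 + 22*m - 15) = 4*(m - 4)/(4*m - 5)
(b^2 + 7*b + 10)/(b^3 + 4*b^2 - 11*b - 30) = 1/(b - 3)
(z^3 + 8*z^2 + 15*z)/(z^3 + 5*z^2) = (z + 3)/z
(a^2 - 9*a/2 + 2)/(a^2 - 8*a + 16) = (a - 1/2)/(a - 4)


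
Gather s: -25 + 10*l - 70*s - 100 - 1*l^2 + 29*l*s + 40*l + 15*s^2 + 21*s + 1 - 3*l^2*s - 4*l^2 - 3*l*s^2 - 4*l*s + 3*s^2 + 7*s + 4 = -5*l^2 + 50*l + s^2*(18 - 3*l) + s*(-3*l^2 + 25*l - 42) - 120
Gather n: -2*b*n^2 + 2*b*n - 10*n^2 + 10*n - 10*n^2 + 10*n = n^2*(-2*b - 20) + n*(2*b + 20)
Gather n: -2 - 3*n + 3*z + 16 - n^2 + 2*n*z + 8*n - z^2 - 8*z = -n^2 + n*(2*z + 5) - z^2 - 5*z + 14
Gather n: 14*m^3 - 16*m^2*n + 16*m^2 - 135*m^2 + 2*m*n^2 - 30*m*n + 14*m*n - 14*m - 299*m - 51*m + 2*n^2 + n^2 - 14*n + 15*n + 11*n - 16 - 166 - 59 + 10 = 14*m^3 - 119*m^2 - 364*m + n^2*(2*m + 3) + n*(-16*m^2 - 16*m + 12) - 231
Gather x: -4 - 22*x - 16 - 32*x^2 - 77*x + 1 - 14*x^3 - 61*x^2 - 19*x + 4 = -14*x^3 - 93*x^2 - 118*x - 15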